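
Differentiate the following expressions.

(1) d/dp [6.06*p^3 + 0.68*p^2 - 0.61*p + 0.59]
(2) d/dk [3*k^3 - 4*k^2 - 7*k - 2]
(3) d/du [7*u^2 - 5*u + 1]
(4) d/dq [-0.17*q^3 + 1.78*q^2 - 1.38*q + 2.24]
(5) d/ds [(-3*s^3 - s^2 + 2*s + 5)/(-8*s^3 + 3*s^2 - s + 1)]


(1) = 18.18*p^2 + 1.36*p - 0.61
(2) = 9*k^2 - 8*k - 7
(3) = 14*u - 5
(4) = -0.51*q^2 + 3.56*q - 1.38
(5) = (-17*s^4 + 38*s^3 + 106*s^2 - 32*s + 7)/(64*s^6 - 48*s^5 + 25*s^4 - 22*s^3 + 7*s^2 - 2*s + 1)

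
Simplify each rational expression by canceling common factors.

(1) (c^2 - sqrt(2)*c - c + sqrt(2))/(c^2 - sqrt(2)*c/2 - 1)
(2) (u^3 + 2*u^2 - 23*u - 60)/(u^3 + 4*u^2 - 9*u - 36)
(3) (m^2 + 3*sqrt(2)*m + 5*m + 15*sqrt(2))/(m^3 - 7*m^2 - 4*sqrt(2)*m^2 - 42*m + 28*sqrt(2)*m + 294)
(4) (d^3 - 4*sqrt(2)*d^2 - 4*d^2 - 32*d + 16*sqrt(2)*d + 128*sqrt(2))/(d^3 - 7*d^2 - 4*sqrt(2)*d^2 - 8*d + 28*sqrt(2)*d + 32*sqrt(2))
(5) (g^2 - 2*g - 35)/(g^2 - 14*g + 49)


(1) = (2*c - 2)/(2*c + sqrt(2))
(2) = (u - 5)/(u - 3)
(3) = (m + 5)/(m^2 + m*(-7*sqrt(2) - 7) + 49*sqrt(2))
(4) = (d + 4)/(d + 1)
(5) = (g + 5)/(g - 7)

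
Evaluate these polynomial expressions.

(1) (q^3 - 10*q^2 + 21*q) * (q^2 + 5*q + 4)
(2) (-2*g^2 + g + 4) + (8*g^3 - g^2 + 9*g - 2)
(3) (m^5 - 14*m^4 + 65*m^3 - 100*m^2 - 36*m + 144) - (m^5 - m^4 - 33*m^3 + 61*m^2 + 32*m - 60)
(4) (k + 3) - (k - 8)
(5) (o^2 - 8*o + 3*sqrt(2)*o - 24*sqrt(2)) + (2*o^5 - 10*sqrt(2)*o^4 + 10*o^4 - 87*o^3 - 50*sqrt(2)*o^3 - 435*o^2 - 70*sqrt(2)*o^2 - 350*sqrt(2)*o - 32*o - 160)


(1) = q^5 - 5*q^4 - 25*q^3 + 65*q^2 + 84*q
(2) = 8*g^3 - 3*g^2 + 10*g + 2
(3) = -13*m^4 + 98*m^3 - 161*m^2 - 68*m + 204
(4) = 11
(5) = 2*o^5 - 10*sqrt(2)*o^4 + 10*o^4 - 87*o^3 - 50*sqrt(2)*o^3 - 434*o^2 - 70*sqrt(2)*o^2 - 347*sqrt(2)*o - 40*o - 160 - 24*sqrt(2)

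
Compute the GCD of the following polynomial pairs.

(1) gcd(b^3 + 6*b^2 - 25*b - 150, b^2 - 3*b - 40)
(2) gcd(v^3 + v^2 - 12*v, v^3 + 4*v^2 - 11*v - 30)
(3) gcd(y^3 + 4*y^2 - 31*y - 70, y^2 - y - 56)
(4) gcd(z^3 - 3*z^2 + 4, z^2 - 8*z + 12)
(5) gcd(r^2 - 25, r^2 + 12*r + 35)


(1) = b + 5
(2) = v - 3
(3) = gcd((y - 5)*(y + 2)*(y + 7), (y - 8)*(y + 7)) = y + 7
(4) = z - 2
(5) = r + 5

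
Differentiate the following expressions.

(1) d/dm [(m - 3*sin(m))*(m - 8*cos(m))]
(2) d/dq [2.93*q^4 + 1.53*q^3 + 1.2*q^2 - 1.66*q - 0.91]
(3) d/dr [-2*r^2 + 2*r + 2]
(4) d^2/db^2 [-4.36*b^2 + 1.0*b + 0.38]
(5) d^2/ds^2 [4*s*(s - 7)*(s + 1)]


(1) = (m - 3*sin(m))*(8*sin(m) + 1) - (m - 8*cos(m))*(3*cos(m) - 1)
(2) = 11.72*q^3 + 4.59*q^2 + 2.4*q - 1.66
(3) = 2 - 4*r
(4) = -8.72000000000000
(5) = 24*s - 48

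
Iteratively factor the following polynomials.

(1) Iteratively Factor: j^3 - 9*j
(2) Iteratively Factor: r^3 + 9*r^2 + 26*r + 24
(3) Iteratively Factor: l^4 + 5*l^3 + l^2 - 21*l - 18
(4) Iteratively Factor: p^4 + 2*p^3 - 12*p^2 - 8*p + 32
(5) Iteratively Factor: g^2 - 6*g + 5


(1) = (j)*(j^2 - 9) = j*(j + 3)*(j - 3)
(2) = (r + 2)*(r^2 + 7*r + 12) = (r + 2)*(r + 3)*(r + 4)
(3) = (l - 2)*(l^3 + 7*l^2 + 15*l + 9) = (l - 2)*(l + 1)*(l^2 + 6*l + 9) = (l - 2)*(l + 1)*(l + 3)*(l + 3)
(4) = (p + 2)*(p^3 - 12*p + 16) = (p + 2)*(p + 4)*(p^2 - 4*p + 4) = (p - 2)*(p + 2)*(p + 4)*(p - 2)
(5) = (g - 1)*(g - 5)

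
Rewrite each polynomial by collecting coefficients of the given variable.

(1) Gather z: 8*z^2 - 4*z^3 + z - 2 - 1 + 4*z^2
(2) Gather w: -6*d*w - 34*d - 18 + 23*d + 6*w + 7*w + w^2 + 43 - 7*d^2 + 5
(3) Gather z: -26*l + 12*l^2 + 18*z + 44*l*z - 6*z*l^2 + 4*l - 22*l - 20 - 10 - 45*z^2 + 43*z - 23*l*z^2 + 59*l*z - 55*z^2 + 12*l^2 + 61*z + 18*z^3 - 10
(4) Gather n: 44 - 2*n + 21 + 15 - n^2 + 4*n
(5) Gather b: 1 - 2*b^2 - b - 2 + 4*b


(1) = -4*z^3 + 12*z^2 + z - 3
(2) = -7*d^2 - 11*d + w^2 + w*(13 - 6*d) + 30
(3) = 24*l^2 - 44*l + 18*z^3 + z^2*(-23*l - 100) + z*(-6*l^2 + 103*l + 122) - 40
(4) = -n^2 + 2*n + 80
(5) = -2*b^2 + 3*b - 1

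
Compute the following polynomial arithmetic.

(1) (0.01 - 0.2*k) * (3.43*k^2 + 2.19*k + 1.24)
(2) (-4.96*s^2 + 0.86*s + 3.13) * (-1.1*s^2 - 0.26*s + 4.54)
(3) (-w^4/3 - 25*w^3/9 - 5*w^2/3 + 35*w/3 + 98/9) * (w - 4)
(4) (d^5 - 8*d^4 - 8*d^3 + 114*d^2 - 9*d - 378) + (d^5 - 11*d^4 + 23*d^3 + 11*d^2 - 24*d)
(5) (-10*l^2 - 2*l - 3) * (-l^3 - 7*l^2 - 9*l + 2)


(1) = -0.686*k^3 - 0.4037*k^2 - 0.2261*k + 0.0124
(2) = 5.456*s^4 + 0.3436*s^3 - 26.185*s^2 + 3.0906*s + 14.2102
(3) = -w^5/3 - 13*w^4/9 + 85*w^3/9 + 55*w^2/3 - 322*w/9 - 392/9
(4) = 2*d^5 - 19*d^4 + 15*d^3 + 125*d^2 - 33*d - 378
(5) = 10*l^5 + 72*l^4 + 107*l^3 + 19*l^2 + 23*l - 6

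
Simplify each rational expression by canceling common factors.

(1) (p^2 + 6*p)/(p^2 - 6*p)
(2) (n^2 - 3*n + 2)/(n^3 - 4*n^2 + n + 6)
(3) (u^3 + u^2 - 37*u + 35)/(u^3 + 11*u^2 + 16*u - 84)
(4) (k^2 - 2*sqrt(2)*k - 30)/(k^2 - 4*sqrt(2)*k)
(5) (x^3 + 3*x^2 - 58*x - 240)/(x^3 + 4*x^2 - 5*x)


(1) = (p + 6)/(p - 6)
(2) = (n - 1)/(n^2 - 2*n - 3)
(3) = (u^2 - 6*u + 5)/(u^2 + 4*u - 12)
(4) = (k^2 - 2*sqrt(2)*k - 30)/(k^2 - 4*sqrt(2)*k)
(5) = (x^2 - 2*x - 48)/(x^2 - x)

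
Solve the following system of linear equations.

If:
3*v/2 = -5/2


Then:
v = -5/3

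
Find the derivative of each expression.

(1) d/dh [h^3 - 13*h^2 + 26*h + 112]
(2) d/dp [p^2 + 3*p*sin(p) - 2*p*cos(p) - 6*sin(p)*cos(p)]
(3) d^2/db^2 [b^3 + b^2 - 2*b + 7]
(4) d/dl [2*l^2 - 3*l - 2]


(1) = 3*h^2 - 26*h + 26
(2) = 2*p*sin(p) + 3*p*cos(p) + 2*p + 3*sin(p) - 2*cos(p) - 6*cos(2*p)
(3) = 6*b + 2
(4) = 4*l - 3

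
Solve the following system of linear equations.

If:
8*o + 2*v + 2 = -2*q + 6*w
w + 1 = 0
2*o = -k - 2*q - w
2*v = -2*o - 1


Then:
k = 6 - 4*v
o = -v - 1/2
q = 3*v - 2
w = -1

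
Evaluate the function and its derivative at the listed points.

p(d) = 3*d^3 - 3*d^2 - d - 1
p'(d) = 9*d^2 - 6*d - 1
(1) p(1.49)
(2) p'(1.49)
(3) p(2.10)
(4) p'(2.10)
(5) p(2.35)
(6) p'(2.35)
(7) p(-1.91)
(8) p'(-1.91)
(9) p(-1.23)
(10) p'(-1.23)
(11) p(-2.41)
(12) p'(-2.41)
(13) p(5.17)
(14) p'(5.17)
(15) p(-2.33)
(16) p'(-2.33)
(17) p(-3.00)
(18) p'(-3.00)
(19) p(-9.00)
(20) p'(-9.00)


(1) = 0.77
(2) = 10.04
(3) = 11.45
(4) = 26.09
(5) = 19.02
(6) = 34.60
(7) = -30.94
(8) = 43.29
(9) = -9.89
(10) = 20.00
(11) = -58.01
(12) = 65.73
(13) = 328.21
(14) = 208.54
(15) = -52.90
(16) = 61.84
(17) = -106.00
(18) = 98.00
(19) = -2422.00
(20) = 782.00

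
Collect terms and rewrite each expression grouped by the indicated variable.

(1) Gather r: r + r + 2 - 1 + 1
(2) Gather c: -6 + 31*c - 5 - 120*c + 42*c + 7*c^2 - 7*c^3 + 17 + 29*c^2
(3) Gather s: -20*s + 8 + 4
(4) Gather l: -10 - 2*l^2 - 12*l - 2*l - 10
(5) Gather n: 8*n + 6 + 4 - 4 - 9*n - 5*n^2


(1) = 2*r + 2
(2) = -7*c^3 + 36*c^2 - 47*c + 6
(3) = 12 - 20*s
(4) = -2*l^2 - 14*l - 20
(5) = -5*n^2 - n + 6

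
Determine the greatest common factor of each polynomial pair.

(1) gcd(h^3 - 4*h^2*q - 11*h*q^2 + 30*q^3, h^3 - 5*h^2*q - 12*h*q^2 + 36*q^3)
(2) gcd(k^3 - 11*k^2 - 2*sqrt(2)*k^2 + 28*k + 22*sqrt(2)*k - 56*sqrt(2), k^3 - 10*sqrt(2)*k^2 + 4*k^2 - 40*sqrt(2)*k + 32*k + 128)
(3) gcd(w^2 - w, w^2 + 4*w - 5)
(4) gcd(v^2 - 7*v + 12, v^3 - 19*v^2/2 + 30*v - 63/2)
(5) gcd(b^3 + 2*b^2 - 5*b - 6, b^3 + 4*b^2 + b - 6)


(1) = gcd((h - 5*q)*(h - 2*q)*(h + 3*q), (h - 6*q)*(h - 2*q)*(h + 3*q)) = -h^2 - h*q + 6*q^2
(2) = k - 2*sqrt(2)
(3) = w - 1
(4) = v - 3
(5) = gcd((b - 2)*(b + 1)*(b + 3), (b - 1)*(b + 2)*(b + 3)) = b + 3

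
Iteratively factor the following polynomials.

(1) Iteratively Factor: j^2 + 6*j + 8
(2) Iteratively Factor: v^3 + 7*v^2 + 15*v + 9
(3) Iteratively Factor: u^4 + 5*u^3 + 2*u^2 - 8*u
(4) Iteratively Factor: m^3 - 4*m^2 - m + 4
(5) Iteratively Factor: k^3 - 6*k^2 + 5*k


(1) = (j + 2)*(j + 4)
(2) = (v + 3)*(v^2 + 4*v + 3) = (v + 1)*(v + 3)*(v + 3)
(3) = (u + 2)*(u^3 + 3*u^2 - 4*u) = u*(u + 2)*(u^2 + 3*u - 4) = u*(u + 2)*(u + 4)*(u - 1)
(4) = (m - 4)*(m^2 - 1) = (m - 4)*(m - 1)*(m + 1)
(5) = (k)*(k^2 - 6*k + 5) = k*(k - 5)*(k - 1)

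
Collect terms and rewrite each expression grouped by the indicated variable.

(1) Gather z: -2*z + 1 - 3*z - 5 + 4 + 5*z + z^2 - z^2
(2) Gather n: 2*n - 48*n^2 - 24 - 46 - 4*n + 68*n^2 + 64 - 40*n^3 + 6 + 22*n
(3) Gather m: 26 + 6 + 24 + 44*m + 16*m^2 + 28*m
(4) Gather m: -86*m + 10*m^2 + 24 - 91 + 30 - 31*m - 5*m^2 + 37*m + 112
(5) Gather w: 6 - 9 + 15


(1) = 0
(2) = -40*n^3 + 20*n^2 + 20*n
(3) = 16*m^2 + 72*m + 56
(4) = 5*m^2 - 80*m + 75
(5) = 12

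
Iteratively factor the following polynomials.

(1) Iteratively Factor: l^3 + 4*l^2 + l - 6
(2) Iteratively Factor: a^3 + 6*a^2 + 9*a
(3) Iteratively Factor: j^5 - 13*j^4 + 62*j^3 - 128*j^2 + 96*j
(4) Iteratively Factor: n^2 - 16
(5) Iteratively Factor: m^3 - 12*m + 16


(1) = (l + 3)*(l^2 + l - 2) = (l - 1)*(l + 3)*(l + 2)
(2) = (a)*(a^2 + 6*a + 9) = a*(a + 3)*(a + 3)
(3) = (j - 4)*(j^4 - 9*j^3 + 26*j^2 - 24*j) = (j - 4)*(j - 3)*(j^3 - 6*j^2 + 8*j) = (j - 4)*(j - 3)*(j - 2)*(j^2 - 4*j) = (j - 4)^2*(j - 3)*(j - 2)*(j)
(4) = (n + 4)*(n - 4)
(5) = (m - 2)*(m^2 + 2*m - 8) = (m - 2)*(m + 4)*(m - 2)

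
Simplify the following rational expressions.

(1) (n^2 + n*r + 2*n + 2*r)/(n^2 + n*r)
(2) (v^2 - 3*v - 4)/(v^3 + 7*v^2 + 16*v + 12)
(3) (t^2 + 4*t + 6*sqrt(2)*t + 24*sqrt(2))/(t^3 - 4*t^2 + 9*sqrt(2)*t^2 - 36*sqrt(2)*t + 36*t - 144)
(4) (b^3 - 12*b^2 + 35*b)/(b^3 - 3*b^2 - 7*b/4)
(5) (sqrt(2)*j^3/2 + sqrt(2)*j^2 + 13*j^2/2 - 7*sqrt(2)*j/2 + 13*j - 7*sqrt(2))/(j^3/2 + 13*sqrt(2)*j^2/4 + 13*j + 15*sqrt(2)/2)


(1) = (n + 2)/n
(2) = (v^2 - 3*v - 4)/(v^3 + 7*v^2 + 16*v + 12)
(3) = (t + 4)/(t^2 + t*(-4 + 3*sqrt(2)) - 12*sqrt(2))
(4) = (4*b^2 - 48*b + 140)/(4*b^2 - 12*b - 7)
(5) = (4*sqrt(2)*j^3 + j^2*(8*sqrt(2) + 52) + j*(104 - 28*sqrt(2)) - 56*sqrt(2))/(4*j^3 + 26*sqrt(2)*j^2 + 104*j + 60*sqrt(2))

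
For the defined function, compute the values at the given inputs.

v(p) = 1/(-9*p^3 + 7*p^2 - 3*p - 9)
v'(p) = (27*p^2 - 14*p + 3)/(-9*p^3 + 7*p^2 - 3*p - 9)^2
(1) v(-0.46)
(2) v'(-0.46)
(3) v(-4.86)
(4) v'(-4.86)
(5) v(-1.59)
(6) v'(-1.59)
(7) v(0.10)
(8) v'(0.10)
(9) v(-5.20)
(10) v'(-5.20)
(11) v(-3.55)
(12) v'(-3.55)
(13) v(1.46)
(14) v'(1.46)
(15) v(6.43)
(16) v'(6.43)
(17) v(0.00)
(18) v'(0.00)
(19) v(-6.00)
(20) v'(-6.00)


(1) = -0.19
(2) = 0.55
(3) = 0.00
(4) = 0.00
(5) = 0.02
(6) = 0.04
(7) = -0.11
(8) = 0.02
(9) = 0.00
(10) = 0.00
(11) = 0.00
(12) = 0.00
(13) = -0.04
(14) = 0.06
(15) = -0.00
(16) = 0.00
(17) = -0.11
(18) = 0.04
(19) = 0.00
(20) = 0.00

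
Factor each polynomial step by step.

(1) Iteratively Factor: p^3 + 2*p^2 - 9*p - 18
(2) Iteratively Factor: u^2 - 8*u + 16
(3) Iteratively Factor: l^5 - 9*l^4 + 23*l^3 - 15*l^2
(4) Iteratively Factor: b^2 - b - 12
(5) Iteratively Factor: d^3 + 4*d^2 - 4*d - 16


(1) = (p + 3)*(p^2 - p - 6) = (p + 2)*(p + 3)*(p - 3)
(2) = (u - 4)*(u - 4)
(3) = (l - 1)*(l^4 - 8*l^3 + 15*l^2) = (l - 5)*(l - 1)*(l^3 - 3*l^2) = (l - 5)*(l - 3)*(l - 1)*(l^2) = l*(l - 5)*(l - 3)*(l - 1)*(l)
(4) = (b - 4)*(b + 3)
(5) = (d + 4)*(d^2 - 4) = (d - 2)*(d + 4)*(d + 2)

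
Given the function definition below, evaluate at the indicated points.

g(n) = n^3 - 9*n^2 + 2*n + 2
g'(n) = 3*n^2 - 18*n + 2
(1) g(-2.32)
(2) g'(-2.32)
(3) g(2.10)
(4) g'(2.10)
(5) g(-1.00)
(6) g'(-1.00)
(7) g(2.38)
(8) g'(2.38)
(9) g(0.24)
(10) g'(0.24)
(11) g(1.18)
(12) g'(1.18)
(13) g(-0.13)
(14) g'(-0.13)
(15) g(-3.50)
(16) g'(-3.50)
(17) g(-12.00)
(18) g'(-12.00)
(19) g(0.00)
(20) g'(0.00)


(1) = -63.57
(2) = 59.91
(3) = -24.23
(4) = -22.57
(5) = -10.00
(6) = 23.00
(7) = -30.74
(8) = -23.85
(9) = 1.98
(10) = -2.15
(11) = -6.53
(12) = -15.06
(13) = 1.59
(14) = 4.39
(15) = -158.12
(16) = 101.75
(17) = -3046.00
(18) = 650.00
(19) = 2.00
(20) = 2.00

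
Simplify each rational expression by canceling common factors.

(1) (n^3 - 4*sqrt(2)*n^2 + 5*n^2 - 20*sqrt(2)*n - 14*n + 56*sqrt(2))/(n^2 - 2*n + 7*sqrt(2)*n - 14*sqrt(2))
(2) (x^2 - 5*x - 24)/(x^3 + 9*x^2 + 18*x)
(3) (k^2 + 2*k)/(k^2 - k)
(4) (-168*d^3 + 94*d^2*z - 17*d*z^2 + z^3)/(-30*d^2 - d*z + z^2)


(1) = (n^2 + n*(7 - 4*sqrt(2)) - 28*sqrt(2))/(n + 7*sqrt(2))
(2) = (x - 8)/(x^2 + 6*x)
(3) = (k + 2)/(k - 1)
(4) = (28*d^2 - 11*d*z + z^2)/(5*d + z)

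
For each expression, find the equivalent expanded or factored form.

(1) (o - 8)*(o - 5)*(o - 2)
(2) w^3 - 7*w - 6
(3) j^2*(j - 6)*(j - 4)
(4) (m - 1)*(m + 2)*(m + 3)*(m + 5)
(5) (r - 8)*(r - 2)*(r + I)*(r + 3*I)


(1) = o^3 - 15*o^2 + 66*o - 80
(2) = (w - 3)*(w + 1)*(w + 2)
(3) = j^4 - 10*j^3 + 24*j^2
(4) = m^4 + 9*m^3 + 21*m^2 - m - 30
(5) = r^4 - 10*r^3 + 4*I*r^3 + 13*r^2 - 40*I*r^2 + 30*r + 64*I*r - 48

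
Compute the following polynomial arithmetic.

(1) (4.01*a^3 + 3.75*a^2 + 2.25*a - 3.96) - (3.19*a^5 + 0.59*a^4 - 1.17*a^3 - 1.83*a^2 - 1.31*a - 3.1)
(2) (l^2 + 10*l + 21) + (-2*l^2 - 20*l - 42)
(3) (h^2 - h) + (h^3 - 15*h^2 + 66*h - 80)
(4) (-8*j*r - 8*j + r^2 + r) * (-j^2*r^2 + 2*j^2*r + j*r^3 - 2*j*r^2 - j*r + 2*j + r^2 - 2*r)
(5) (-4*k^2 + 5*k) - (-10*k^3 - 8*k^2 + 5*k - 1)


(1) = -3.19*a^5 - 0.59*a^4 + 5.18*a^3 + 5.58*a^2 + 3.56*a - 0.86
(2) = -l^2 - 10*l - 21
(3) = h^3 - 14*h^2 + 65*h - 80
(4) = 8*j^3*r^3 - 8*j^3*r^2 - 16*j^3*r - 9*j^2*r^4 + 9*j^2*r^3 + 26*j^2*r^2 - 8*j^2*r - 16*j^2 + j*r^5 - j*r^4 - 11*j*r^3 + 9*j*r^2 + 18*j*r + r^4 - r^3 - 2*r^2
(5) = 10*k^3 + 4*k^2 + 1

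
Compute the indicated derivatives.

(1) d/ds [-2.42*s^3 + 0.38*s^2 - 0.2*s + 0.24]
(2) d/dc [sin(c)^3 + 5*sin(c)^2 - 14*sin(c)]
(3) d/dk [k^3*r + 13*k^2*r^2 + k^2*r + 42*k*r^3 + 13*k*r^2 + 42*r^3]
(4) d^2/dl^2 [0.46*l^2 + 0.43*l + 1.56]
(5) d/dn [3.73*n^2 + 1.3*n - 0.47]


(1) = -7.26*s^2 + 0.76*s - 0.2
(2) = (3*sin(c)^2 + 10*sin(c) - 14)*cos(c)
(3) = r*(3*k^2 + 26*k*r + 2*k + 42*r^2 + 13*r)
(4) = 0.920000000000000
(5) = 7.46*n + 1.3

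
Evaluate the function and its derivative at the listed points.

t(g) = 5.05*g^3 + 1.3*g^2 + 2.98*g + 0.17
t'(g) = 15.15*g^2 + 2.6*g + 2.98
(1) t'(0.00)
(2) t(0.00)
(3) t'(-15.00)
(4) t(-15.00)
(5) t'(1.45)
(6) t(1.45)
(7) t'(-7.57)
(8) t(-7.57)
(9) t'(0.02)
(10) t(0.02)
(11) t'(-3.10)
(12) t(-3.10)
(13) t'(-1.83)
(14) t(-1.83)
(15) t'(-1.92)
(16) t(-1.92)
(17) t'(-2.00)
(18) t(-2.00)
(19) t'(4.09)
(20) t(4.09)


(1) = 2.98
(2) = 0.17
(3) = 3372.73
(4) = -16795.78
(5) = 38.60
(6) = 22.62
(7) = 851.47
(8) = -2138.57
(9) = 3.04
(10) = 0.23
(11) = 140.51
(12) = -147.02
(13) = 48.96
(14) = -31.88
(15) = 53.84
(16) = -36.50
(17) = 58.38
(18) = -40.99
(19) = 267.04
(20) = 379.62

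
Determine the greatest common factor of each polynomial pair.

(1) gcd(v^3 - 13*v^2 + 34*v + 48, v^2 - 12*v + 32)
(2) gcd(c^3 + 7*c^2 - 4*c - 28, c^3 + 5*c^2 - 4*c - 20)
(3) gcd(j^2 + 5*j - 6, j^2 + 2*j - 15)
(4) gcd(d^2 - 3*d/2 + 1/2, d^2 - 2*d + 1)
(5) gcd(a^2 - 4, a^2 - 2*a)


(1) = gcd((v - 8)*(v - 6)*(v + 1), (v - 8)*(v - 4)) = v - 8
(2) = c^2 - 4
(3) = gcd((j - 1)*(j + 6), (j - 3)*(j + 5)) = 1
(4) = d - 1
(5) = a - 2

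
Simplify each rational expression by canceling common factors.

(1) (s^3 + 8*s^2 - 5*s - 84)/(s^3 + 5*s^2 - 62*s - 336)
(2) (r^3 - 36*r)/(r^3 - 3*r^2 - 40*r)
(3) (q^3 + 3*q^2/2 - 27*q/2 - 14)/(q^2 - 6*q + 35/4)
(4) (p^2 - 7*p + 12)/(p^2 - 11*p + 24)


(1) = (s^2 + s - 12)/(s^2 - 2*s - 48)
(2) = (r^2 - 36)/(r^2 - 3*r - 40)
(3) = (2*q^2 + 10*q + 8)/(2*q - 5)
(4) = (p - 4)/(p - 8)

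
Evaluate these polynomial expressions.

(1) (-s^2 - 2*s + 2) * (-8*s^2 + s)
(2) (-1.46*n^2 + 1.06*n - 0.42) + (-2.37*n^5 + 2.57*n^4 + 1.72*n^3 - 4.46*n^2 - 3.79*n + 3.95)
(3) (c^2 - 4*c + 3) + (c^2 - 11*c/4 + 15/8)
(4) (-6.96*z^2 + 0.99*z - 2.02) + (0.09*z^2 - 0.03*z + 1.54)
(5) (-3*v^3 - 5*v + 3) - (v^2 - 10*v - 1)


(1) = 8*s^4 + 15*s^3 - 18*s^2 + 2*s
(2) = -2.37*n^5 + 2.57*n^4 + 1.72*n^3 - 5.92*n^2 - 2.73*n + 3.53
(3) = 2*c^2 - 27*c/4 + 39/8
(4) = -6.87*z^2 + 0.96*z - 0.48
(5) = -3*v^3 - v^2 + 5*v + 4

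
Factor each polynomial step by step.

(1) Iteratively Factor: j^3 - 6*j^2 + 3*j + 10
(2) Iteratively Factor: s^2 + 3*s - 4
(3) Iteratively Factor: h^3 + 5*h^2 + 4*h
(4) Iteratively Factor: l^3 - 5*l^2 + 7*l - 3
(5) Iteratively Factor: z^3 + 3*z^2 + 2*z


(1) = (j - 2)*(j^2 - 4*j - 5) = (j - 2)*(j + 1)*(j - 5)
(2) = (s - 1)*(s + 4)
(3) = (h)*(h^2 + 5*h + 4) = h*(h + 4)*(h + 1)
(4) = (l - 1)*(l^2 - 4*l + 3) = (l - 1)^2*(l - 3)
(5) = (z)*(z^2 + 3*z + 2) = z*(z + 2)*(z + 1)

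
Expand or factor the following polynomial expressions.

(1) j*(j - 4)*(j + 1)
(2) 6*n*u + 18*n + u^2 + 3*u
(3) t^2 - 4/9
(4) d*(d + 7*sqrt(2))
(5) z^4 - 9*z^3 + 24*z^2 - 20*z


(1) = j^3 - 3*j^2 - 4*j
(2) = (6*n + u)*(u + 3)
(3) = (t - 2/3)*(t + 2/3)
(4) = d^2 + 7*sqrt(2)*d
(5) = z*(z - 5)*(z - 2)^2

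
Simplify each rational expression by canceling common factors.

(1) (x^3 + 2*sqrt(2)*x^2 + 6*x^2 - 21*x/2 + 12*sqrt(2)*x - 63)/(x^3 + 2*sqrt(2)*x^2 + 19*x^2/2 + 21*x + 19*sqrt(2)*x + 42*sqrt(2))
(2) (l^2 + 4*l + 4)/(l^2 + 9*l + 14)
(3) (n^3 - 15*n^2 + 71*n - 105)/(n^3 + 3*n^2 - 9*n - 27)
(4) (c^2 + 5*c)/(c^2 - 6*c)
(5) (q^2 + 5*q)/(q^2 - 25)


(1) = (4*x^2 + 8*sqrt(2)*x - 42)/(4*x^2 + x*(8*sqrt(2) + 14) + 28*sqrt(2))
(2) = (l + 2)/(l + 7)
(3) = (n^2 - 12*n + 35)/(n^2 + 6*n + 9)
(4) = (c + 5)/(c - 6)
(5) = q/(q - 5)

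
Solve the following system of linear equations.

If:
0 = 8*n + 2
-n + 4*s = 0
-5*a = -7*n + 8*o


Then:
a = -8*o/5 - 7/20
n = -1/4
s = -1/16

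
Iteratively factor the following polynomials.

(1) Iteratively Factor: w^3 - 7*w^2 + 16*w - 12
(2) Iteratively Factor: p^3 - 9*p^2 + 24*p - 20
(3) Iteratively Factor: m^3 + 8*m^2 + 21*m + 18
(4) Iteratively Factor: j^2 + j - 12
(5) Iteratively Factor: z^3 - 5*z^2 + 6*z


(1) = (w - 2)*(w^2 - 5*w + 6) = (w - 3)*(w - 2)*(w - 2)
(2) = (p - 5)*(p^2 - 4*p + 4) = (p - 5)*(p - 2)*(p - 2)
(3) = (m + 3)*(m^2 + 5*m + 6) = (m + 3)^2*(m + 2)
(4) = (j + 4)*(j - 3)
(5) = (z - 2)*(z^2 - 3*z) = (z - 3)*(z - 2)*(z)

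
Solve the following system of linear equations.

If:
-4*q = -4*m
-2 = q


Then:
m = -2
q = -2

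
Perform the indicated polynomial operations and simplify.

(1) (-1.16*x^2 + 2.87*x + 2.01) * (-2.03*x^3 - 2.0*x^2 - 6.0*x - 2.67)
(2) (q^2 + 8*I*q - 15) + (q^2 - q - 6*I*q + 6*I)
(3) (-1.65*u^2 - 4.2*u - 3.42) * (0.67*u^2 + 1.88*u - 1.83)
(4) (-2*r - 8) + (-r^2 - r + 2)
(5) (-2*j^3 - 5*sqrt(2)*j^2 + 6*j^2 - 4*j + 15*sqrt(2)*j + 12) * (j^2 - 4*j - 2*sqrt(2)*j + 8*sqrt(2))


(1) = 2.3548*x^5 - 3.5061*x^4 - 2.8603*x^3 - 18.1428*x^2 - 19.7229*x - 5.3667
(2) = 2*q^2 - q + 2*I*q - 15 + 6*I
(3) = -1.1055*u^4 - 5.916*u^3 - 7.1679*u^2 + 1.2564*u + 6.2586
(4) = -r^2 - 3*r - 6
(5) = -2*j^5 - sqrt(2)*j^4 + 14*j^4 - 8*j^3 + 7*sqrt(2)*j^3 - 112*j^2 - 4*sqrt(2)*j^2 - 56*sqrt(2)*j + 192*j + 96*sqrt(2)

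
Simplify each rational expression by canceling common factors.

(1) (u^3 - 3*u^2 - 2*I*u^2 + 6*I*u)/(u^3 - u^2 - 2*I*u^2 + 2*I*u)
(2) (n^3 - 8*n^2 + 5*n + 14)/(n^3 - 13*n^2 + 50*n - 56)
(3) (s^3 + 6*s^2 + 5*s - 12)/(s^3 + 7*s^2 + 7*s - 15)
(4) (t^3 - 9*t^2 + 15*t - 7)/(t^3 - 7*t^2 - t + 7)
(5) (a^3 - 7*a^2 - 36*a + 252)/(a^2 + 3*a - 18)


(1) = (u - 3)/(u - 1)
(2) = (n + 1)/(n - 4)
(3) = (s + 4)/(s + 5)
(4) = (t - 1)/(t + 1)
(5) = (a^2 - 13*a + 42)/(a - 3)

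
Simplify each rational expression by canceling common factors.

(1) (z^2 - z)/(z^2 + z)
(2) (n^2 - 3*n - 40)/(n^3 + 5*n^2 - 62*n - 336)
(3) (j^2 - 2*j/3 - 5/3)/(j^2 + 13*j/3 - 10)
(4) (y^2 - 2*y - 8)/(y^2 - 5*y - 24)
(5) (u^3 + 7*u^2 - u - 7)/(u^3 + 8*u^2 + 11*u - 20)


(1) = (z - 1)/(z + 1)
(2) = (n + 5)/(n^2 + 13*n + 42)
(3) = (j + 1)/(j + 6)
(4) = (y^2 - 2*y - 8)/(y^2 - 5*y - 24)
(5) = (u^2 + 8*u + 7)/(u^2 + 9*u + 20)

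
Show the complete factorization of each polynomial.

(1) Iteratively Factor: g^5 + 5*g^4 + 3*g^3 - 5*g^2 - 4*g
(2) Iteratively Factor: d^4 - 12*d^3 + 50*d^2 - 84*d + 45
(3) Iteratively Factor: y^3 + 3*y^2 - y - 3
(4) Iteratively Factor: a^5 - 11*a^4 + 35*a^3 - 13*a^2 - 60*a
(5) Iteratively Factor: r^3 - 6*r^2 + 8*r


(1) = (g - 1)*(g^4 + 6*g^3 + 9*g^2 + 4*g) = (g - 1)*(g + 1)*(g^3 + 5*g^2 + 4*g) = (g - 1)*(g + 1)^2*(g^2 + 4*g) = g*(g - 1)*(g + 1)^2*(g + 4)
(2) = (d - 1)*(d^3 - 11*d^2 + 39*d - 45) = (d - 3)*(d - 1)*(d^2 - 8*d + 15) = (d - 3)^2*(d - 1)*(d - 5)
(3) = (y - 1)*(y^2 + 4*y + 3) = (y - 1)*(y + 1)*(y + 3)
(4) = (a - 4)*(a^4 - 7*a^3 + 7*a^2 + 15*a) = a*(a - 4)*(a^3 - 7*a^2 + 7*a + 15) = a*(a - 4)*(a + 1)*(a^2 - 8*a + 15) = a*(a - 5)*(a - 4)*(a + 1)*(a - 3)
(5) = (r)*(r^2 - 6*r + 8) = r*(r - 4)*(r - 2)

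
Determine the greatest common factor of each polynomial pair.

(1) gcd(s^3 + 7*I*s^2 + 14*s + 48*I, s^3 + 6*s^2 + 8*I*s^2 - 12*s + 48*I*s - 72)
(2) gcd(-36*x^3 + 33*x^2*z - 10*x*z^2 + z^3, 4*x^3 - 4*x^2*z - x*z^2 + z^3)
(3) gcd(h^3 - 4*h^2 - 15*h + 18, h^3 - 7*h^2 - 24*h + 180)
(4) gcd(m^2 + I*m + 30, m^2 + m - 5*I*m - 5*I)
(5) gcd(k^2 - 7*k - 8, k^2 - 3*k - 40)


(1) = s + 2*I
(2) = 1
(3) = h - 6
(4) = gcd((m - 5*I)*(m + 6*I), (m + 1)*(m - 5*I)) = m - 5*I
(5) = gcd((k - 8)*(k + 1), (k - 8)*(k + 5)) = k - 8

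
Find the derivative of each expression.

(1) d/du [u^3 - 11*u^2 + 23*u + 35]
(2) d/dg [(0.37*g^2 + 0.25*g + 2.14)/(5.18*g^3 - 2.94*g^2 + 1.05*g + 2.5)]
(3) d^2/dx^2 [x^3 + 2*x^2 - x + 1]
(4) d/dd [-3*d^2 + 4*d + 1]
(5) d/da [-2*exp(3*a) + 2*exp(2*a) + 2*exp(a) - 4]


(1) = 3*u^2 - 22*u + 23
(2) = (-1.9166*g^4 - 2.59*g^3 - 32.1321*g^2 + 14.4332*g - 1.622)/(26.8324*g^6 - 30.4584*g^5 + 19.5216*g^4 + 19.726*g^3 - 13.5975*g^2 + 5.25*g + 6.25)
(3) = 6*x + 4
(4) = 4 - 6*d
(5) = (-6*exp(2*a) + 4*exp(a) + 2)*exp(a)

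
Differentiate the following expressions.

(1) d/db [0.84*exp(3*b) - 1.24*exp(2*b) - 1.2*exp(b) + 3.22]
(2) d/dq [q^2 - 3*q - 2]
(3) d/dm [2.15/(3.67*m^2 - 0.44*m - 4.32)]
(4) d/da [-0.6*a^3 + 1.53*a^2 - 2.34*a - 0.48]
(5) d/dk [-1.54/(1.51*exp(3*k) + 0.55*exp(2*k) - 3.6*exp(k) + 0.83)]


(1) = (2.52*exp(2*b) - 2.48*exp(b) - 1.2)*exp(b)
(2) = 2*q - 3
(3) = (0.946 - 15.781*m)/(-3.67*m^2 + 0.44*m + 4.32)^2
(4) = -1.8*a^2 + 3.06*a - 2.34
(5) = (6.9762*exp(2*k) + 1.694*exp(k) - 5.544)*exp(k)/(1.51*exp(3*k) + 0.55*exp(2*k) - 3.6*exp(k) + 0.83)^2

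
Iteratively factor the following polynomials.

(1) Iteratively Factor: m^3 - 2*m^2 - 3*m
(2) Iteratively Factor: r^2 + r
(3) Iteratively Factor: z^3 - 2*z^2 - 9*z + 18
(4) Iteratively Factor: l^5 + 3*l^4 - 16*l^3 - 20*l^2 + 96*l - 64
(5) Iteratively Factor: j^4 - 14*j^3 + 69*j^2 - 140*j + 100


(1) = (m + 1)*(m^2 - 3*m) = (m - 3)*(m + 1)*(m)
(2) = (r + 1)*(r)
(3) = (z - 3)*(z^2 + z - 6) = (z - 3)*(z + 3)*(z - 2)
(4) = (l - 2)*(l^4 + 5*l^3 - 6*l^2 - 32*l + 32) = (l - 2)*(l + 4)*(l^3 + l^2 - 10*l + 8) = (l - 2)*(l - 1)*(l + 4)*(l^2 + 2*l - 8) = (l - 2)^2*(l - 1)*(l + 4)*(l + 4)
(5) = (j - 2)*(j^3 - 12*j^2 + 45*j - 50) = (j - 5)*(j - 2)*(j^2 - 7*j + 10) = (j - 5)^2*(j - 2)*(j - 2)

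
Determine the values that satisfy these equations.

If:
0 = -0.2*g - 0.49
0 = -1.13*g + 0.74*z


Then:
g = -2.45
z = -3.74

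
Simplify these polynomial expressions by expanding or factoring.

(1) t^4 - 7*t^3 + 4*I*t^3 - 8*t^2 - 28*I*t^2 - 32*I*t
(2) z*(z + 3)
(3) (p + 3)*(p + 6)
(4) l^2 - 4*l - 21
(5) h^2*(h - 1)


(1) = t*(t - 8)*(t + 1)*(t + 4*I)
(2) = z^2 + 3*z
(3) = p^2 + 9*p + 18
(4) = (l - 7)*(l + 3)
(5) = h^3 - h^2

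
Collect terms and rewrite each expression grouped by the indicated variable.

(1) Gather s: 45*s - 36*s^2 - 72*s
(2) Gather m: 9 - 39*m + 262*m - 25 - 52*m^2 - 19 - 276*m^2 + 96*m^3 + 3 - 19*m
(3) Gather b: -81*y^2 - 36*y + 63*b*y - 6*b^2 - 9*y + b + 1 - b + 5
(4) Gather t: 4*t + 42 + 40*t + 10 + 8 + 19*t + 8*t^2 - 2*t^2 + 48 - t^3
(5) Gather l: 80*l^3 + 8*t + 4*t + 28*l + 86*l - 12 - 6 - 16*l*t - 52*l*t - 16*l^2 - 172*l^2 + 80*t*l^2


(1) = -36*s^2 - 27*s
(2) = 96*m^3 - 328*m^2 + 204*m - 32
(3) = -6*b^2 + 63*b*y - 81*y^2 - 45*y + 6
(4) = -t^3 + 6*t^2 + 63*t + 108
(5) = 80*l^3 + l^2*(80*t - 188) + l*(114 - 68*t) + 12*t - 18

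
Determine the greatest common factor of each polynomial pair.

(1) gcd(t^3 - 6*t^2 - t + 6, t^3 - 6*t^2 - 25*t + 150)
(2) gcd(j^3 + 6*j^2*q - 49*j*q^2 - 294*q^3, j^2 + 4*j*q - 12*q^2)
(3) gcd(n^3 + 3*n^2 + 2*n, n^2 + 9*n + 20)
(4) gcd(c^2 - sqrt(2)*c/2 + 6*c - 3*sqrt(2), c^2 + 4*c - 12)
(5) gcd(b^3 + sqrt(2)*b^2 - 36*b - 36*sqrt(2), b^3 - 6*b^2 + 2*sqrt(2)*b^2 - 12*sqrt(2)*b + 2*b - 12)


(1) = gcd((t - 6)*(t - 1)*(t + 1), (t - 6)*(t - 5)*(t + 5)) = t - 6
(2) = gcd((j - 7*q)*(j + 6*q)*(j + 7*q), (j - 2*q)*(j + 6*q)) = j + 6*q
(3) = gcd(n*(n + 1)*(n + 2), (n + 4)*(n + 5)) = 1
(4) = gcd((c + 6)*(c - sqrt(2)/2), (c - 2)*(c + 6)) = c + 6
(5) = b^2 + b*(-6 + sqrt(2)) - 6*sqrt(2)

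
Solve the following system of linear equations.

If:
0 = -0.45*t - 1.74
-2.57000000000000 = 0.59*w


Then:
t = -3.87
w = -4.36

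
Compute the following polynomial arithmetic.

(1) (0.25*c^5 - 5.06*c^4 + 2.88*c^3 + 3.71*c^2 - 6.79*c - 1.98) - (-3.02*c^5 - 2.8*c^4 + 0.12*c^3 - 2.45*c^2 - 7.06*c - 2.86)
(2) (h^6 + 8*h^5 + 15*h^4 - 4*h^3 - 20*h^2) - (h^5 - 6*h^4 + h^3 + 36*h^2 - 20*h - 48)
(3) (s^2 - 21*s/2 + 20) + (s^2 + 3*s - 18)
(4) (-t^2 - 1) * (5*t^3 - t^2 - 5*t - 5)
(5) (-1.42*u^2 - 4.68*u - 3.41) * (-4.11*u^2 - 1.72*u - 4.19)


(1) = 3.27*c^5 - 2.26*c^4 + 2.76*c^3 + 6.16*c^2 + 0.27*c + 0.88
(2) = h^6 + 7*h^5 + 21*h^4 - 5*h^3 - 56*h^2 + 20*h + 48
(3) = 2*s^2 - 15*s/2 + 2
(4) = -5*t^5 + t^4 + 6*t^2 + 5*t + 5
(5) = 5.8362*u^4 + 21.6772*u^3 + 28.0145*u^2 + 25.4744*u + 14.2879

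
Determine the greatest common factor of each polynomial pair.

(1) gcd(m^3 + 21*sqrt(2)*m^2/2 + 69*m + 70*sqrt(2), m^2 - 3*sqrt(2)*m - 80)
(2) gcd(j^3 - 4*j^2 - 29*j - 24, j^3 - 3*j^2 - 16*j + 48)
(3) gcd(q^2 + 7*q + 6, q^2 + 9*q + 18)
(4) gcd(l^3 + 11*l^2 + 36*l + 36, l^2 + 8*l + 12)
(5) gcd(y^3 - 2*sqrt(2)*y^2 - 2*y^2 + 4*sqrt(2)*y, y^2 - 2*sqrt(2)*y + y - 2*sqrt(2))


(1) = m + 5*sqrt(2)
(2) = 1
(3) = q + 6
(4) = gcd((l + 2)*(l + 3)*(l + 6), (l + 2)*(l + 6)) = l^2 + 8*l + 12
(5) = y - 2*sqrt(2)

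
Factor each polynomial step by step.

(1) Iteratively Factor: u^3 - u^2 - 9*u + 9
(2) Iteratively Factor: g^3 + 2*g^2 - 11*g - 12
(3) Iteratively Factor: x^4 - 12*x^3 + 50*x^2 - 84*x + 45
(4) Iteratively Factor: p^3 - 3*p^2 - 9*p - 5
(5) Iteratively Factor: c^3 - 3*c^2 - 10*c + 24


(1) = (u - 1)*(u^2 - 9) = (u - 1)*(u + 3)*(u - 3)
(2) = (g + 1)*(g^2 + g - 12) = (g + 1)*(g + 4)*(g - 3)
(3) = (x - 1)*(x^3 - 11*x^2 + 39*x - 45) = (x - 3)*(x - 1)*(x^2 - 8*x + 15) = (x - 5)*(x - 3)*(x - 1)*(x - 3)
(4) = (p - 5)*(p^2 + 2*p + 1) = (p - 5)*(p + 1)*(p + 1)
(5) = (c - 4)*(c^2 + c - 6) = (c - 4)*(c - 2)*(c + 3)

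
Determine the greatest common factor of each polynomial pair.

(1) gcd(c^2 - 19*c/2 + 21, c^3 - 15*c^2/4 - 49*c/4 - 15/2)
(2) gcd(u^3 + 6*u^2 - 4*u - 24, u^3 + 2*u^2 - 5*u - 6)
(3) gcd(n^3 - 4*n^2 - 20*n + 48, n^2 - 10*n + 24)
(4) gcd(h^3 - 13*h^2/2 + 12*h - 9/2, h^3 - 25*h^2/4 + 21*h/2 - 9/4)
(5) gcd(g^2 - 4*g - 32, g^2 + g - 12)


(1) = gcd((c - 6)*(c - 7/2), (c - 6)*(c + 1)*(c + 5/4)) = c - 6
(2) = u - 2
(3) = n - 6
(4) = gcd((h - 3)^2*(h - 1/2), (h - 3)^2*(h - 1/4)) = h^2 - 6*h + 9
(5) = gcd((g - 8)*(g + 4), (g - 3)*(g + 4)) = g + 4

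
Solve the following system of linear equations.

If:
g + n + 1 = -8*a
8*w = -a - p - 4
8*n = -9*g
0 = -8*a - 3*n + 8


Then:
a = -35/208
g = -36/13
n = 81/26
p = -8*w - 797/208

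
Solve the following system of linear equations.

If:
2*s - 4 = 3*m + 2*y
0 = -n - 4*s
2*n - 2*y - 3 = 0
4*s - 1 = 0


Then:
m = 1/2
n = -1
s = 1/4
y = -5/2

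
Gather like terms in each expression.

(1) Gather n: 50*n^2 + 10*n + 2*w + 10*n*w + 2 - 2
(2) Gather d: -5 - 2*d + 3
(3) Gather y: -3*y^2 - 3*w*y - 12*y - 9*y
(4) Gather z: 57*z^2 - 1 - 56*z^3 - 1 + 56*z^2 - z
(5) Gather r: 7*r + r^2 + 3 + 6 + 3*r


(1) = 50*n^2 + n*(10*w + 10) + 2*w
(2) = -2*d - 2
(3) = -3*y^2 + y*(-3*w - 21)
(4) = -56*z^3 + 113*z^2 - z - 2
(5) = r^2 + 10*r + 9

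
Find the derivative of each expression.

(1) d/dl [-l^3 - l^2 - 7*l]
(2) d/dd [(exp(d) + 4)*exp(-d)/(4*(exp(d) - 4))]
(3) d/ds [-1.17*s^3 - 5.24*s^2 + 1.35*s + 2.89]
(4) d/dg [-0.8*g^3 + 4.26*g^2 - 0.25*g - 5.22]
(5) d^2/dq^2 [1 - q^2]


(1) = -3*l^2 - 2*l - 7
(2) = (-exp(2*d) - 8*exp(d) + 16)*exp(-d)/(4*(exp(2*d) - 8*exp(d) + 16))
(3) = -3.51*s^2 - 10.48*s + 1.35
(4) = -2.4*g^2 + 8.52*g - 0.25
(5) = -2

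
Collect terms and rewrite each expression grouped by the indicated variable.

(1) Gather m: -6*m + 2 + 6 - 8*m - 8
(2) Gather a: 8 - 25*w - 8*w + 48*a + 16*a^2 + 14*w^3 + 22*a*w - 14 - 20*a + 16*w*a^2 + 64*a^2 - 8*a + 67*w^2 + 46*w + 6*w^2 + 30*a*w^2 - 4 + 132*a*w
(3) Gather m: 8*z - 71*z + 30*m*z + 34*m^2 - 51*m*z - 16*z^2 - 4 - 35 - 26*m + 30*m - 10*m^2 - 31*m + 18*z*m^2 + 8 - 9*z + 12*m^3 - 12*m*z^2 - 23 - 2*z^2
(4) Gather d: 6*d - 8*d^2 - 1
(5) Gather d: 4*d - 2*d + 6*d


(1) = -14*m
(2) = a^2*(16*w + 80) + a*(30*w^2 + 154*w + 20) + 14*w^3 + 73*w^2 + 13*w - 10
(3) = 12*m^3 + m^2*(18*z + 24) + m*(-12*z^2 - 21*z - 27) - 18*z^2 - 72*z - 54
(4) = -8*d^2 + 6*d - 1
(5) = 8*d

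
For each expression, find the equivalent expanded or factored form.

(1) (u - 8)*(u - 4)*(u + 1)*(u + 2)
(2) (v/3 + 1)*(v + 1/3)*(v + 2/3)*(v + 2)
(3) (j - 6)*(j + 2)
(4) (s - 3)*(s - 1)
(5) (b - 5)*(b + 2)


(1) = u^4 - 9*u^3 - 2*u^2 + 72*u + 64
(2) = v^4/3 + 2*v^3 + 101*v^2/27 + 64*v/27 + 4/9
(3) = j^2 - 4*j - 12
(4) = s^2 - 4*s + 3
(5) = b^2 - 3*b - 10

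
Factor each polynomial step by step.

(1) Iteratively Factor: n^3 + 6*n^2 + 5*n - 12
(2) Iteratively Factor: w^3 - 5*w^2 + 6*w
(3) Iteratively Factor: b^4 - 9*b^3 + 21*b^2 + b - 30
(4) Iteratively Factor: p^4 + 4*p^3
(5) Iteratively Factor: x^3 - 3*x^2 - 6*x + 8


(1) = (n + 4)*(n^2 + 2*n - 3) = (n + 3)*(n + 4)*(n - 1)
(2) = (w - 3)*(w^2 - 2*w) = w*(w - 3)*(w - 2)
(3) = (b - 3)*(b^3 - 6*b^2 + 3*b + 10) = (b - 3)*(b + 1)*(b^2 - 7*b + 10) = (b - 3)*(b - 2)*(b + 1)*(b - 5)
(4) = (p)*(p^3 + 4*p^2) = p^2*(p^2 + 4*p) = p^2*(p + 4)*(p)
(5) = (x - 4)*(x^2 + x - 2) = (x - 4)*(x + 2)*(x - 1)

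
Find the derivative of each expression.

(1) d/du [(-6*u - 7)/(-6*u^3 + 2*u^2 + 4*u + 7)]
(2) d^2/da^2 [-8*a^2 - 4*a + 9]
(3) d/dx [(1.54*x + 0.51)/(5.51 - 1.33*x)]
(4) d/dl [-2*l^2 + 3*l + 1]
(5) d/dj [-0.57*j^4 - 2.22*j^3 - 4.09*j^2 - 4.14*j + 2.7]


(1) = 2*(-36*u^3 - 57*u^2 + 14*u - 7)/(36*u^6 - 24*u^5 - 44*u^4 - 68*u^3 + 44*u^2 + 56*u + 49)
(2) = -16
(3) = (12.187721*x - 50.491987)/(1.33*x - 5.51)^3
(4) = 3 - 4*l
(5) = -2.28*j^3 - 6.66*j^2 - 8.18*j - 4.14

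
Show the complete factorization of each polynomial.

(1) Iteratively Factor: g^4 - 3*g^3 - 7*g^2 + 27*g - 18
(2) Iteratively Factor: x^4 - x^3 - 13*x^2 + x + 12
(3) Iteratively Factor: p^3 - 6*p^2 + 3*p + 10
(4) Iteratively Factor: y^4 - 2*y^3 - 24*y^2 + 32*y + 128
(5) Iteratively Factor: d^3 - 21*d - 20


(1) = (g - 3)*(g^3 - 7*g + 6) = (g - 3)*(g - 1)*(g^2 + g - 6) = (g - 3)*(g - 1)*(g + 3)*(g - 2)
(2) = (x - 4)*(x^3 + 3*x^2 - x - 3) = (x - 4)*(x + 3)*(x^2 - 1) = (x - 4)*(x + 1)*(x + 3)*(x - 1)
(3) = (p + 1)*(p^2 - 7*p + 10) = (p - 5)*(p + 1)*(p - 2)
(4) = (y + 2)*(y^3 - 4*y^2 - 16*y + 64) = (y - 4)*(y + 2)*(y^2 - 16) = (y - 4)*(y + 2)*(y + 4)*(y - 4)
(5) = (d + 1)*(d^2 - d - 20) = (d + 1)*(d + 4)*(d - 5)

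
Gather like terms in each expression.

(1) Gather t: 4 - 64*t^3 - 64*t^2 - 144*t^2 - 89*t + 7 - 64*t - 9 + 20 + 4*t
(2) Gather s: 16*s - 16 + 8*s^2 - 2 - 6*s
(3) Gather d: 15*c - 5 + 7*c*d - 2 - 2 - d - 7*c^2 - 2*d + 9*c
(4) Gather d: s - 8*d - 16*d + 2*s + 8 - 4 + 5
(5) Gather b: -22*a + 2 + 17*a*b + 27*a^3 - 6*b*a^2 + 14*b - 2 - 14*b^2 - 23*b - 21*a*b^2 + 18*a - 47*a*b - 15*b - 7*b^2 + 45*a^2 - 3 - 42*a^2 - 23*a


(1) = -64*t^3 - 208*t^2 - 149*t + 22
(2) = 8*s^2 + 10*s - 18
(3) = -7*c^2 + 24*c + d*(7*c - 3) - 9
(4) = -24*d + 3*s + 9
(5) = 27*a^3 + 3*a^2 - 27*a + b^2*(-21*a - 21) + b*(-6*a^2 - 30*a - 24) - 3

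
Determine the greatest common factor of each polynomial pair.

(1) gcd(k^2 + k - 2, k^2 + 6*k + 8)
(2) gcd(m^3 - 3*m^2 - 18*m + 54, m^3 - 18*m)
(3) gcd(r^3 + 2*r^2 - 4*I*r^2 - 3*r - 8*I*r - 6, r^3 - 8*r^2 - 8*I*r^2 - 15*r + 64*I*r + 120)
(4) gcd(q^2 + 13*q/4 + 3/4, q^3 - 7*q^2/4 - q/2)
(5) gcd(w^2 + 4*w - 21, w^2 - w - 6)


(1) = k + 2
(2) = m^2 - 18
(3) = gcd((r + 2)*(r - 3*I)*(r - I), (r - 8)*(r - 5*I)*(r - 3*I)) = r - 3*I
(4) = q + 1/4
(5) = w - 3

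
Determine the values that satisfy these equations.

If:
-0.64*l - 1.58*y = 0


Then:
l = -2.46875*y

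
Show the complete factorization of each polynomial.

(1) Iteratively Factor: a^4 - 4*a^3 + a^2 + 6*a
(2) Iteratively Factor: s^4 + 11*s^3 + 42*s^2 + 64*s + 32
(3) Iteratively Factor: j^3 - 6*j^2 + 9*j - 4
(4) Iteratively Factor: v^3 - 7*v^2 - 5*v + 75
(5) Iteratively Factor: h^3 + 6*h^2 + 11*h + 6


(1) = (a)*(a^3 - 4*a^2 + a + 6) = a*(a + 1)*(a^2 - 5*a + 6) = a*(a - 2)*(a + 1)*(a - 3)
(2) = (s + 4)*(s^3 + 7*s^2 + 14*s + 8) = (s + 4)^2*(s^2 + 3*s + 2) = (s + 2)*(s + 4)^2*(s + 1)
(3) = (j - 1)*(j^2 - 5*j + 4) = (j - 1)^2*(j - 4)
(4) = (v - 5)*(v^2 - 2*v - 15) = (v - 5)*(v + 3)*(v - 5)
(5) = (h + 3)*(h^2 + 3*h + 2) = (h + 1)*(h + 3)*(h + 2)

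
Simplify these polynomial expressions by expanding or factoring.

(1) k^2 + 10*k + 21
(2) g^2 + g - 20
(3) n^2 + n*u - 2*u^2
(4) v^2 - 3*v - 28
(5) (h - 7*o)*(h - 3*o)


(1) = (k + 3)*(k + 7)
(2) = (g - 4)*(g + 5)
(3) = (n - u)*(n + 2*u)
(4) = (v - 7)*(v + 4)
(5) = h^2 - 10*h*o + 21*o^2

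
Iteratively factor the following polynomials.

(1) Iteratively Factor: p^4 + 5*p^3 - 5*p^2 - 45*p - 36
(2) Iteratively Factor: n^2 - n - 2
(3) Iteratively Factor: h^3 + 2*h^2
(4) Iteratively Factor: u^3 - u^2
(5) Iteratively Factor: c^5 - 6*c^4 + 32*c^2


(1) = (p + 1)*(p^3 + 4*p^2 - 9*p - 36) = (p + 1)*(p + 3)*(p^2 + p - 12) = (p - 3)*(p + 1)*(p + 3)*(p + 4)
(2) = (n - 2)*(n + 1)
(3) = (h)*(h^2 + 2*h) = h*(h + 2)*(h)
(4) = (u)*(u^2 - u) = u^2*(u - 1)
(5) = (c)*(c^4 - 6*c^3 + 32*c) = c*(c + 2)*(c^3 - 8*c^2 + 16*c) = c*(c - 4)*(c + 2)*(c^2 - 4*c) = c^2*(c - 4)*(c + 2)*(c - 4)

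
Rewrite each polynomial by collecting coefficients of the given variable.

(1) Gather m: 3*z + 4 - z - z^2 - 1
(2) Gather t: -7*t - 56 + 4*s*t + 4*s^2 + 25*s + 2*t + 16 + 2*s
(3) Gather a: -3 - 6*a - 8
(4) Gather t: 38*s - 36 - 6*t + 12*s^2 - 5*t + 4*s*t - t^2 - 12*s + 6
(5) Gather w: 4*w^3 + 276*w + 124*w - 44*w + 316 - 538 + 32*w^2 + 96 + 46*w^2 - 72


(1) = -z^2 + 2*z + 3
(2) = 4*s^2 + 27*s + t*(4*s - 5) - 40
(3) = -6*a - 11
(4) = 12*s^2 + 26*s - t^2 + t*(4*s - 11) - 30
(5) = 4*w^3 + 78*w^2 + 356*w - 198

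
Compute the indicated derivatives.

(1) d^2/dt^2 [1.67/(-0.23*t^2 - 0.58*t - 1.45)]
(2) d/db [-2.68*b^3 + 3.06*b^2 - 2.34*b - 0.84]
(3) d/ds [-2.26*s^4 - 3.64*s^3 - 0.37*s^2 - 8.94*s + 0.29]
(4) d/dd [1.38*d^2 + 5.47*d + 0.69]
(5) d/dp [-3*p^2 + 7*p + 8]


(1) = (0.176686*t^2 + 0.445556*t - 1.67*(0.46*t + 0.58)*(0.92*t + 1.16) + 1.11389)/(0.23*t^2 + 0.58*t + 1.45)^3
(2) = -8.04*b^2 + 6.12*b - 2.34
(3) = -9.04*s^3 - 10.92*s^2 - 0.74*s - 8.94
(4) = 2.76*d + 5.47
(5) = 7 - 6*p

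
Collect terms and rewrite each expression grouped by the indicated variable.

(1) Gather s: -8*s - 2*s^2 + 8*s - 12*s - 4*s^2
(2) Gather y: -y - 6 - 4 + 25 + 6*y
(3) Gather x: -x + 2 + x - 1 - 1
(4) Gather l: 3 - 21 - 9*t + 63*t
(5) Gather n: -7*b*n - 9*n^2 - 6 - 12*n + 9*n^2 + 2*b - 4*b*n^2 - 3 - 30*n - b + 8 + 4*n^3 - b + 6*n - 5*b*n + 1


(1) = -6*s^2 - 12*s
(2) = 5*y + 15
(3) = 0
(4) = 54*t - 18
(5) = -4*b*n^2 + 4*n^3 + n*(-12*b - 36)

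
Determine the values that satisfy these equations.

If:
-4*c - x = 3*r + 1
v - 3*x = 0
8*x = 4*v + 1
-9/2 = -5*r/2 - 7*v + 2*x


Then:
c = -237/80
r = 37/10
v = -3/4
x = -1/4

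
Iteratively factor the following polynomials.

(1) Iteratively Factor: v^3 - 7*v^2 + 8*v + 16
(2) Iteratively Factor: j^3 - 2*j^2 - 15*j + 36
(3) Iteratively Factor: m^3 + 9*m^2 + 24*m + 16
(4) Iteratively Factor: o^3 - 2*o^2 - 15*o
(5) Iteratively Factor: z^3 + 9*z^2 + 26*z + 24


(1) = (v - 4)*(v^2 - 3*v - 4) = (v - 4)^2*(v + 1)
(2) = (j - 3)*(j^2 + j - 12) = (j - 3)^2*(j + 4)
(3) = (m + 1)*(m^2 + 8*m + 16) = (m + 1)*(m + 4)*(m + 4)
(4) = (o + 3)*(o^2 - 5*o) = o*(o + 3)*(o - 5)
(5) = (z + 2)*(z^2 + 7*z + 12) = (z + 2)*(z + 4)*(z + 3)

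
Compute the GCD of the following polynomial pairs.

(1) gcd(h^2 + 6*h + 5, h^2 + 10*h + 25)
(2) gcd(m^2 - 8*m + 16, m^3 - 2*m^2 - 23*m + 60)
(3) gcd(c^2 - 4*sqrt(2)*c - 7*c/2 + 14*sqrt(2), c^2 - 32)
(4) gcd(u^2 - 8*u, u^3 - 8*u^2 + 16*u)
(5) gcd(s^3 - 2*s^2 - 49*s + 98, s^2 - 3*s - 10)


(1) = h + 5
(2) = m - 4
(3) = c - 4*sqrt(2)
(4) = gcd(u*(u - 8), u*(u - 4)^2) = u
(5) = 1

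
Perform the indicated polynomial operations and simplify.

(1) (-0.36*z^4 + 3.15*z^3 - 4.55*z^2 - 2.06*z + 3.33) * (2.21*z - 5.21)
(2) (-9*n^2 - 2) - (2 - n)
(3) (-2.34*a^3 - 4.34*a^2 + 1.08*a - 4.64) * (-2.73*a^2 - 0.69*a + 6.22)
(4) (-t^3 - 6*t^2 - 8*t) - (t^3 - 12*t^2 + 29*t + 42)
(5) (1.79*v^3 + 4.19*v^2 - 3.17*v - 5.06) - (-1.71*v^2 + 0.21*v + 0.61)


(1) = -0.7956*z^5 + 8.8371*z^4 - 26.467*z^3 + 19.1529*z^2 + 18.0919*z - 17.3493
(2) = -9*n^2 + n - 4
(3) = 6.3882*a^5 + 13.4628*a^4 - 14.5086*a^3 - 15.0728*a^2 + 9.9192*a - 28.8608
(4) = -2*t^3 + 6*t^2 - 37*t - 42
(5) = 1.79*v^3 + 5.9*v^2 - 3.38*v - 5.67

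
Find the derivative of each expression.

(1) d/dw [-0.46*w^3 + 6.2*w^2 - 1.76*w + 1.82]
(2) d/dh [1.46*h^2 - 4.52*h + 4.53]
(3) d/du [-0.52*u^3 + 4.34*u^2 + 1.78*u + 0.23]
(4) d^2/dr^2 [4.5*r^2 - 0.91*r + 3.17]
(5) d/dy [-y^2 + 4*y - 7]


(1) = -1.38*w^2 + 12.4*w - 1.76
(2) = 2.92*h - 4.52
(3) = -1.56*u^2 + 8.68*u + 1.78
(4) = 9.00000000000000
(5) = 4 - 2*y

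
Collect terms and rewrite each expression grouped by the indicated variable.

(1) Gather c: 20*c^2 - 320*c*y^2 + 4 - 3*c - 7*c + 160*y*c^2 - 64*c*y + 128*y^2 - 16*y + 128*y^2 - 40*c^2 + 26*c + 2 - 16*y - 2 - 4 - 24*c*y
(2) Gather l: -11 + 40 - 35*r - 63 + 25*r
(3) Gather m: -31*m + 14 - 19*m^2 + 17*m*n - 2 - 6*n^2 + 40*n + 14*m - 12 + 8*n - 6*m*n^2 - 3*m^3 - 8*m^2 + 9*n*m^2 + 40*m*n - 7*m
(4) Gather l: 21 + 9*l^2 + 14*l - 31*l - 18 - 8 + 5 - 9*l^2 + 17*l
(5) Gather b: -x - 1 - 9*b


(1) = c^2*(160*y - 20) + c*(-320*y^2 - 88*y + 16) + 256*y^2 - 32*y
(2) = -10*r - 34
(3) = -3*m^3 + m^2*(9*n - 27) + m*(-6*n^2 + 57*n - 24) - 6*n^2 + 48*n
(4) = 0
(5) = -9*b - x - 1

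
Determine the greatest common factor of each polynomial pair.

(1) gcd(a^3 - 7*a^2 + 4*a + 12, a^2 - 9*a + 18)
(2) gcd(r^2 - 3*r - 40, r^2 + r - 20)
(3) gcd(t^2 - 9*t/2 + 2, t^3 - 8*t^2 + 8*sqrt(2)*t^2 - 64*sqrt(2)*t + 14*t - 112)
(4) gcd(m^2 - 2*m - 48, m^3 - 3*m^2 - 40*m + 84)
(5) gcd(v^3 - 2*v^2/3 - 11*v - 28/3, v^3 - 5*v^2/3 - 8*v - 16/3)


(1) = gcd((a - 6)*(a - 2)*(a + 1), (a - 6)*(a - 3)) = a - 6
(2) = gcd((r - 8)*(r + 5), (r - 4)*(r + 5)) = r + 5
(3) = 1
(4) = gcd((m - 8)*(m + 6), (m - 7)*(m - 2)*(m + 6)) = m + 6
(5) = gcd((v - 4)*(v + 1)*(v + 7/3), (v - 4)*(v + 1)*(v + 4/3)) = v^2 - 3*v - 4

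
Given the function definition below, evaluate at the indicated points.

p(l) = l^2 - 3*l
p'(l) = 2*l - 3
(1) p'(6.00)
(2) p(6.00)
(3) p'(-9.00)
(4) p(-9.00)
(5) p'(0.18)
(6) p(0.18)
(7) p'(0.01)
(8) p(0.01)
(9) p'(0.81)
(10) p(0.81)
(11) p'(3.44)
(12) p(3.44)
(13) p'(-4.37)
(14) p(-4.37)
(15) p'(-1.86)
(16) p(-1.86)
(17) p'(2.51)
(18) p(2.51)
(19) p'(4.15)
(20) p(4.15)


(1) = 9.00
(2) = 18.00
(3) = -21.00
(4) = 108.00
(5) = -2.64
(6) = -0.51
(7) = -2.98
(8) = -0.03
(9) = -1.38
(10) = -1.77
(11) = 3.88
(12) = 1.51
(13) = -11.74
(14) = 32.21
(15) = -6.72
(16) = 9.04
(17) = 2.02
(18) = -1.23
(19) = 5.30
(20) = 4.77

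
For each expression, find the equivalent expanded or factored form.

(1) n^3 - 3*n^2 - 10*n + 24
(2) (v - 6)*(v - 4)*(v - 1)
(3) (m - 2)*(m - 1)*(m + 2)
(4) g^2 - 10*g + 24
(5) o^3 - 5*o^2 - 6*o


(1) = (n - 4)*(n - 2)*(n + 3)
(2) = v^3 - 11*v^2 + 34*v - 24
(3) = m^3 - m^2 - 4*m + 4
(4) = (g - 6)*(g - 4)
(5) = o*(o - 6)*(o + 1)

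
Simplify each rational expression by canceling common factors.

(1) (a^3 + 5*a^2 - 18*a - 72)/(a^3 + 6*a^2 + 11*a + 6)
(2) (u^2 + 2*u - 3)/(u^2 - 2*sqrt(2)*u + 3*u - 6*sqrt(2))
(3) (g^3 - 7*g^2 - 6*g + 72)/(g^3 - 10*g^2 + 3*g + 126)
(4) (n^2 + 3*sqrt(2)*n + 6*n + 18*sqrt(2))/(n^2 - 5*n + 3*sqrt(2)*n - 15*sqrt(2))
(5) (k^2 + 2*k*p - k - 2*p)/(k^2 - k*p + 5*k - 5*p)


(1) = (a^2 + 2*a - 24)/(a^2 + 3*a + 2)
(2) = (u - 1)/(u - 2*sqrt(2))
(3) = (g - 4)/(g - 7)
(4) = (n + 6)/(n - 5)
(5) = (-k^2 - 2*k*p + k + 2*p)/(-k^2 + k*p - 5*k + 5*p)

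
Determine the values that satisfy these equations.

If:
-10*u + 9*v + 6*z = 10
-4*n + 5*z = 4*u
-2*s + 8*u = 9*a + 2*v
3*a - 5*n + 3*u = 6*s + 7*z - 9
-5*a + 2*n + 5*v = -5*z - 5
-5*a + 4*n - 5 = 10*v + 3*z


Then:
a = -10604/2235
n = -5287/1192
s = 73217/8940
u = -3373/1192
v = 3293/1788
z = -866/149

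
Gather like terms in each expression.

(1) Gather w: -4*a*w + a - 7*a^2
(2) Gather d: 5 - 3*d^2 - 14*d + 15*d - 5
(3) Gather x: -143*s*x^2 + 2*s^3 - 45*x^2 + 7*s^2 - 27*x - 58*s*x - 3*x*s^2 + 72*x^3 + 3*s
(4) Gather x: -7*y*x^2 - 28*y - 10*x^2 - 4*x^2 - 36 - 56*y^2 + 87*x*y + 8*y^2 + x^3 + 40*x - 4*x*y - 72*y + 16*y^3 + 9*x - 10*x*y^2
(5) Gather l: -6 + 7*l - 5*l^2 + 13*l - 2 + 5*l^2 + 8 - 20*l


(1) = -7*a^2 - 4*a*w + a
(2) = -3*d^2 + d
(3) = 2*s^3 + 7*s^2 + 3*s + 72*x^3 + x^2*(-143*s - 45) + x*(-3*s^2 - 58*s - 27)
(4) = x^3 + x^2*(-7*y - 14) + x*(-10*y^2 + 83*y + 49) + 16*y^3 - 48*y^2 - 100*y - 36
(5) = 0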